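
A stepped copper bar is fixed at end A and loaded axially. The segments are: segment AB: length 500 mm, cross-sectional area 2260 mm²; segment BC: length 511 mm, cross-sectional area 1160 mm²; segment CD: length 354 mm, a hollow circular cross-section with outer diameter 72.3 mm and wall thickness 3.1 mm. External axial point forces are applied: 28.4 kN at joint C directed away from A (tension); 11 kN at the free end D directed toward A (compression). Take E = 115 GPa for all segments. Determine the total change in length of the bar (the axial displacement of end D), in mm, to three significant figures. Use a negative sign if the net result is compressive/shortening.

Internal axial forces (sectioning from the free end, tension +): N_CD = -11 kN, N_BC = 17.4 kN, N_AB = 17.4 kN.
A_CD = 673.9 mm².
δ_AB = 17400·500/(2260·115000) = 0.03347 mm
δ_BC = 17400·511/(1160·115000) = 0.06665 mm
δ_CD = -11000·354/(673.9·115000) = -0.05024 mm
δ = Σδ_i = 0.04988 mm.

0.0499 mm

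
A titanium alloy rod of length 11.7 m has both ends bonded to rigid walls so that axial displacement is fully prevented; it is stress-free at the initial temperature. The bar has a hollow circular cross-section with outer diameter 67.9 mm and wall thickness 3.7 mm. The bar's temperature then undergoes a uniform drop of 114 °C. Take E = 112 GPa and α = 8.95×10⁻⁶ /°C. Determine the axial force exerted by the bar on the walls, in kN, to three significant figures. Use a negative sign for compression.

85.3 kN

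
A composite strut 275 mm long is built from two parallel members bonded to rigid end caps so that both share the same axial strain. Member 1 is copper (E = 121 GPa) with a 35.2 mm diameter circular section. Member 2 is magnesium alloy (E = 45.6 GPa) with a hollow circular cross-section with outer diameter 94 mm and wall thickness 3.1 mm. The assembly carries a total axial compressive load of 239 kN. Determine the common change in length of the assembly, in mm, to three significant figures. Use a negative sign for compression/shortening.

-0.416 mm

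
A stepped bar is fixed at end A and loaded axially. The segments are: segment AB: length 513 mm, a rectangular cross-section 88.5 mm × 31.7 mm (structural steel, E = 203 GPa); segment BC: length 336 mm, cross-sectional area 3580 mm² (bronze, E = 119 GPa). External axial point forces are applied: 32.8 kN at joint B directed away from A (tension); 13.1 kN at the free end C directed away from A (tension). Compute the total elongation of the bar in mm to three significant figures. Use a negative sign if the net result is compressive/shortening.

0.0517 mm

Internal axial forces (sectioning from the free end, tension +): N_BC = 13.1 kN, N_AB = 45.9 kN.
A_AB = 2805 mm².
δ_AB = 45900·513/(2805·203000) = 0.04135 mm
δ_BC = 13100·336/(3580·119000) = 0.01033 mm
δ = Σδ_i = 0.05168 mm.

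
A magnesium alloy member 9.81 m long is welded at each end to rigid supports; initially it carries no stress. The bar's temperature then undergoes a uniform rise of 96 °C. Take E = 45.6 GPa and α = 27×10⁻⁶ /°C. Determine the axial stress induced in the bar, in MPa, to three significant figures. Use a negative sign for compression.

-118 MPa

Free thermal expansion αLΔT = 27e-6 · 9810 · 96 = 25.43 mm.
The walls impose strain ε = −(25.43)/9810 = -2.5920e-03; σ = Eε = 45600 · -2.5920e-03 = -118.2 MPa.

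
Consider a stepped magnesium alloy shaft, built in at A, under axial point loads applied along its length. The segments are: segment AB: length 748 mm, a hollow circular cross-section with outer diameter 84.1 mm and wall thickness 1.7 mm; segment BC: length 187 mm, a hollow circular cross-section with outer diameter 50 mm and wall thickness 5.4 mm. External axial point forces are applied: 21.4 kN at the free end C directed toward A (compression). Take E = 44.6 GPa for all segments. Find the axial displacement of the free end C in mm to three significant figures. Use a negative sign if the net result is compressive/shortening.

Internal axial forces (sectioning from the free end, tension +): N_BC = -21.4 kN, N_AB = -21.4 kN.
A_AB = 440.1 mm².
A_BC = 756.6 mm².
δ_AB = -21400·748/(440.1·44600) = -0.8156 mm
δ_BC = -21400·187/(756.6·44600) = -0.1186 mm
δ = Σδ_i = -0.9341 mm.

-0.934 mm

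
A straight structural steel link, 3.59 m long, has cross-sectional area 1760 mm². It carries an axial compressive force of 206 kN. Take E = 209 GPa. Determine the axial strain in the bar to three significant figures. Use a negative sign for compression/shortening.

σ = N/A = -117 MPa; ε = σ/E = -117/209000 = -5.600e-04.

-5.60e-04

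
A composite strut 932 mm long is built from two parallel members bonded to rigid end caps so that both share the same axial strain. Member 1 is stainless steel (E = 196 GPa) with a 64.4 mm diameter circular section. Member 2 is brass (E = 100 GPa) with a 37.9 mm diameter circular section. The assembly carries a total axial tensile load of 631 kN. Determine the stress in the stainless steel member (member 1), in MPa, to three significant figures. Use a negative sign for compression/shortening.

A_1 = 3257 mm².
A_2 = 1128 mm².
Equal strain + equilibrium ⇒ each member carries load in proportion to AE: A₁E₁ = 638400000 N, A₂E₂ = 112800000 N, ΣAE = 751300000 N.
σ₁ = P·E₁/ΣAE = 631000·196000/751300000 = 164.6 MPa.

165 MPa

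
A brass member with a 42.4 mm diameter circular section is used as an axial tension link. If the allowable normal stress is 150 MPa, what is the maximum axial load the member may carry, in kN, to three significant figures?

A = 1412 mm².
P_max = σ_allow · A = 150 · 1412 = 211800 N = 211.8 kN.

212 kN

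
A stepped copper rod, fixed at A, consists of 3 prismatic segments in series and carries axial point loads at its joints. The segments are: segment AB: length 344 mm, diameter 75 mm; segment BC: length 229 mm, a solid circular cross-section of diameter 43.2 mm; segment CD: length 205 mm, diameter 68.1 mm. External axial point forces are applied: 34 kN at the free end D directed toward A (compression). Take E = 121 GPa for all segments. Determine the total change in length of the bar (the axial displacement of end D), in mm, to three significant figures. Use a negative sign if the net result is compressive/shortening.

-0.0816 mm

Internal axial forces (sectioning from the free end, tension +): N_CD = -34 kN, N_BC = -34 kN, N_AB = -34 kN.
A_AB = 4418 mm².
A_BC = 1466 mm².
A_CD = 3642 mm².
δ_AB = -34000·344/(4418·121000) = -0.02188 mm
δ_BC = -34000·229/(1466·121000) = -0.0439 mm
δ_CD = -34000·205/(3642·121000) = -0.01581 mm
δ = Σδ_i = -0.0816 mm.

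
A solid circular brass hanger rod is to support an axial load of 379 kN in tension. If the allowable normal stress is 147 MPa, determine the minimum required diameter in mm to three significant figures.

57.3 mm

Required area A ≥ P/σ_allow = 379000/147 = 2578 mm².
For a solid circular section, d ≥ √(4A/π) = 57.29 mm.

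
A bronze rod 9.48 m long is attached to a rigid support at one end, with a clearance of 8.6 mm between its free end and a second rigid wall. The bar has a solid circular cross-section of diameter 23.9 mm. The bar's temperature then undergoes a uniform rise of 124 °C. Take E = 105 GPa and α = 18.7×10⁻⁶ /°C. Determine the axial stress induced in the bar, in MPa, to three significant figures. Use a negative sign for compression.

-148 MPa

Free thermal expansion αLΔT = 18.7e-6 · 9480 · 124 = 21.98 mm.
The walls engage after the gap closes; constrained expansion = 21.98 − 8.6 = 13.38 mm.
The walls impose strain ε = −(13.38)/9480 = -1.4116e-03; σ = Eε = 105000 · -1.4116e-03 = -148.2 MPa.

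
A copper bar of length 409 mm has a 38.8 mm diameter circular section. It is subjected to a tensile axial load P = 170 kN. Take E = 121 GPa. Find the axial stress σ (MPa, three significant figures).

144 MPa

A = 1182 mm².
σ = N/A = 170000/1182 = 143.8 MPa.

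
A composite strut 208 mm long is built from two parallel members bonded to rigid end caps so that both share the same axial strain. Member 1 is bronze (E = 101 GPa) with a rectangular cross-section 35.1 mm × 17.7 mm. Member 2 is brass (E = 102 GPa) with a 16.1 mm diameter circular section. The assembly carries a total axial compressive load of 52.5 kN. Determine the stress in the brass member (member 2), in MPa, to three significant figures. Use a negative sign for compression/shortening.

A_1 = 621.3 mm².
A_2 = 203.6 mm².
Equal strain + equilibrium ⇒ each member carries load in proportion to AE: A₁E₁ = 62750000 N, A₂E₂ = 20770000 N, ΣAE = 83510000 N.
σ₂ = P·E₂/ΣAE = -52500·102000/83510000 = -64.12 MPa.

-64.1 MPa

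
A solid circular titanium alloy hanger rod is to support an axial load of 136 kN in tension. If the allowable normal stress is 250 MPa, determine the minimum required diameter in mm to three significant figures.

26.3 mm

Required area A ≥ P/σ_allow = 136000/250 = 544 mm².
For a solid circular section, d ≥ √(4A/π) = 26.32 mm.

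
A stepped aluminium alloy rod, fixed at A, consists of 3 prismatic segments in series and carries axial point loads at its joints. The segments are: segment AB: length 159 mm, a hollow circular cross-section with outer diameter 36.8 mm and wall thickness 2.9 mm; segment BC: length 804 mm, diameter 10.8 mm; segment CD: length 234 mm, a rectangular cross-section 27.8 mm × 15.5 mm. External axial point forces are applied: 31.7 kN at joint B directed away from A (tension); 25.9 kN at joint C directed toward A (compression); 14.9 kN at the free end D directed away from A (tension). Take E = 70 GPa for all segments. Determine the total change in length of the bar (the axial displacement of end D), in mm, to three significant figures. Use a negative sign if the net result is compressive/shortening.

-1.11 mm

Internal axial forces (sectioning from the free end, tension +): N_CD = 14.9 kN, N_BC = -11 kN, N_AB = 20.7 kN.
A_AB = 308.8 mm².
A_BC = 91.61 mm².
A_CD = 430.9 mm².
δ_AB = 20700·159/(308.8·70000) = 0.1522 mm
δ_BC = -11000·804/(91.61·70000) = -1.379 mm
δ_CD = 14900·234/(430.9·70000) = 0.1156 mm
δ = Σδ_i = -1.111 mm.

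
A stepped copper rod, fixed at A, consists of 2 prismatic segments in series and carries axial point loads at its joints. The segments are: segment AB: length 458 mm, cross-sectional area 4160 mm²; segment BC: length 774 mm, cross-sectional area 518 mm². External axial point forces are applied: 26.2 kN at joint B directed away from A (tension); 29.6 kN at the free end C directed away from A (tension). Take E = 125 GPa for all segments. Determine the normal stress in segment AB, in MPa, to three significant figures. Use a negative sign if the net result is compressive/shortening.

13.4 MPa

Internal axial forces (sectioning from the free end, tension +): N_BC = 29.6 kN, N_AB = 55.8 kN.
σ_AB = N_AB/A_AB = 55800/4160 = 13.41 MPa.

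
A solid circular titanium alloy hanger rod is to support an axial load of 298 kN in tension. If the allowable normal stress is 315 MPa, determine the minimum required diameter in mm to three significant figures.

Required area A ≥ P/σ_allow = 298000/315 = 946 mm².
For a solid circular section, d ≥ √(4A/π) = 34.71 mm.

34.7 mm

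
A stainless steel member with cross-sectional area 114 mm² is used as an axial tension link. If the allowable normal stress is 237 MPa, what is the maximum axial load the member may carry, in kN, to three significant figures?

27.0 kN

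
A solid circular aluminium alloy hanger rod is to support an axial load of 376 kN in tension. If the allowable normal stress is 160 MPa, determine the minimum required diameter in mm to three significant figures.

54.7 mm

Required area A ≥ P/σ_allow = 376000/160 = 2350 mm².
For a solid circular section, d ≥ √(4A/π) = 54.7 mm.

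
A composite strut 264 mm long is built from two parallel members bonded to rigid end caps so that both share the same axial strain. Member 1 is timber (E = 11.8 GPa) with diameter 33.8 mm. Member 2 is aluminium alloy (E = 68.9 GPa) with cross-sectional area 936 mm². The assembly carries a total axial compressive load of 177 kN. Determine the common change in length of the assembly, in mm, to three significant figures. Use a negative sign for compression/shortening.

A_1 = 897.3 mm².
Equal strain + equilibrium ⇒ each member carries load in proportion to AE: A₁E₁ = 10590000 N, A₂E₂ = 64490000 N, ΣAE = 75080000 N.
δ = PL/ΣAE = -177000·264/75080000 = -0.6224 mm.

-0.622 mm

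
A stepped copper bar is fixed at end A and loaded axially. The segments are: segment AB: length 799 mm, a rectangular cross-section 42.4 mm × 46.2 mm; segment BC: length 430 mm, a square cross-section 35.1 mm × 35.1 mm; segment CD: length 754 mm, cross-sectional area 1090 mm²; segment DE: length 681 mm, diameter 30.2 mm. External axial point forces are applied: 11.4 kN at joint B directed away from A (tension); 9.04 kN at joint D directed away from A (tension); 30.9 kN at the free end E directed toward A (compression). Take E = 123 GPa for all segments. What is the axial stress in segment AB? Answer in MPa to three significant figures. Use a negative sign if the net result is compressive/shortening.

Internal axial forces (sectioning from the free end, tension +): N_DE = -30.9 kN, N_CD = -21.86 kN, N_BC = -21.86 kN, N_AB = -10.46 kN.
A_AB = 1959 mm².
σ_AB = N_AB/A_AB = -10460/1959 = -5.34 MPa.

-5.34 MPa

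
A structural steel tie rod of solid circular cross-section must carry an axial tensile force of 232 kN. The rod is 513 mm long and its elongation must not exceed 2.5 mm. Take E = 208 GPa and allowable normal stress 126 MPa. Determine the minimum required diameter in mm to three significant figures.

Required area A ≥ P/σ_allow = 232000/126 = 1841 mm².
For a solid circular section, d ≥ √(4A/π) = 48.42 mm.
Elongation limit: A ≥ PL/(Eδ_allow) = 232000·513/(208000·2.5) = 228.9 mm² ⇒ d ≥ 17.07 mm.
The stress limit governs.

48.4 mm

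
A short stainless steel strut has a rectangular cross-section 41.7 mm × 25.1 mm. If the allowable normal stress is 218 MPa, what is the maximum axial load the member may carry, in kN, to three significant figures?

228 kN

A = 1047 mm².
P_max = σ_allow · A = 218 · 1047 = 228200 N = 228.2 kN.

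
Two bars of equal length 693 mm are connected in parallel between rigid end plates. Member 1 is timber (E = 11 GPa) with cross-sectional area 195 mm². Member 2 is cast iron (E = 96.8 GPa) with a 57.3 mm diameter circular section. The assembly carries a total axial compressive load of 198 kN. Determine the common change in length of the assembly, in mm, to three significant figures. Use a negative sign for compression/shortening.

-0.545 mm

A_2 = 2579 mm².
Equal strain + equilibrium ⇒ each member carries load in proportion to AE: A₁E₁ = 2145000 N, A₂E₂ = 249600000 N, ΣAE = 251800000 N.
δ = PL/ΣAE = -198000·693/251800000 = -0.545 mm.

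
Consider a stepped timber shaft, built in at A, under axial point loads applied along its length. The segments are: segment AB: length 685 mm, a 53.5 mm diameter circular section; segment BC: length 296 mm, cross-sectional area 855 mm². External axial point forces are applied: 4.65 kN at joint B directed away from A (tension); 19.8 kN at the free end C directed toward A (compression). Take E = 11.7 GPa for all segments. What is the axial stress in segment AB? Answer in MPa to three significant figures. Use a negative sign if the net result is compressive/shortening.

-6.74 MPa

Internal axial forces (sectioning from the free end, tension +): N_BC = -19.8 kN, N_AB = -15.15 kN.
A_AB = 2248 mm².
σ_AB = N_AB/A_AB = -15150/2248 = -6.739 MPa.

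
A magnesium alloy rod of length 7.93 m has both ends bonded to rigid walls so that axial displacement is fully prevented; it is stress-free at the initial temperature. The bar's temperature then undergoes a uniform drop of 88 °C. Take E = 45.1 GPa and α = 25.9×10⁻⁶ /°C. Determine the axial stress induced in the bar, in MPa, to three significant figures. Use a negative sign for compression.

103 MPa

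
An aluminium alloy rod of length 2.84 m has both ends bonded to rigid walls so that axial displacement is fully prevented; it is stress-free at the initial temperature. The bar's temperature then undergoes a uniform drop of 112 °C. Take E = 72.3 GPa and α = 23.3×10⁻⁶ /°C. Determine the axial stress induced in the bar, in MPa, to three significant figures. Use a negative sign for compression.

189 MPa

Free thermal expansion αLΔT = 23.3e-6 · 2840 · -112 = -7.411 mm.
The walls impose strain ε = −(-7.411)/2840 = 2.6096e-03; σ = Eε = 72300 · 2.6096e-03 = 188.7 MPa.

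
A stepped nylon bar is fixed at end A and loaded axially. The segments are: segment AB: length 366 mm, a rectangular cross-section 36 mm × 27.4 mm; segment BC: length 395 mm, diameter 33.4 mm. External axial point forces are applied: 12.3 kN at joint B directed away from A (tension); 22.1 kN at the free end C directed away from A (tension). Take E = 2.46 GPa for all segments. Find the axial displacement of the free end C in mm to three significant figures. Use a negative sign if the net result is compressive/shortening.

Internal axial forces (sectioning from the free end, tension +): N_BC = 22.1 kN, N_AB = 34.4 kN.
A_AB = 986.4 mm².
A_BC = 876.2 mm².
δ_AB = 34400·366/(986.4·2460) = 5.189 mm
δ_BC = 22100·395/(876.2·2460) = 4.05 mm
δ = Σδ_i = 9.239 mm.

9.24 mm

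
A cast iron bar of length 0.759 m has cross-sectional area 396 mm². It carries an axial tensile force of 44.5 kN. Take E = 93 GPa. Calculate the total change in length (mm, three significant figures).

δ_mech = NL/(AE) = 44500·759/(396·93000) = 0.9171 mm.

0.917 mm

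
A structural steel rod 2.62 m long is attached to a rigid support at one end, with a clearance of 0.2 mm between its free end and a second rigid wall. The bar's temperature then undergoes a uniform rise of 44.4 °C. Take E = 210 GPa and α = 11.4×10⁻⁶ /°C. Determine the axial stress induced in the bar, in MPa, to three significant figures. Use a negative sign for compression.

Free thermal expansion αLΔT = 11.4e-6 · 2620 · 44.4 = 1.326 mm.
The walls engage after the gap closes; constrained expansion = 1.326 − 0.2 = 1.126 mm.
The walls impose strain ε = −(1.126)/2620 = -4.2982e-04; σ = Eε = 210000 · -4.2982e-04 = -90.26 MPa.

-90.3 MPa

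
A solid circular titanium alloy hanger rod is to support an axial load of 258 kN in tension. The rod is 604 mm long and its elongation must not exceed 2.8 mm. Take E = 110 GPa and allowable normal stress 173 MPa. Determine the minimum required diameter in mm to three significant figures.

Required area A ≥ P/σ_allow = 258000/173 = 1491 mm².
For a solid circular section, d ≥ √(4A/π) = 43.58 mm.
Elongation limit: A ≥ PL/(Eδ_allow) = 258000·604/(110000·2.8) = 505.9 mm² ⇒ d ≥ 25.38 mm.
The stress limit governs.

43.6 mm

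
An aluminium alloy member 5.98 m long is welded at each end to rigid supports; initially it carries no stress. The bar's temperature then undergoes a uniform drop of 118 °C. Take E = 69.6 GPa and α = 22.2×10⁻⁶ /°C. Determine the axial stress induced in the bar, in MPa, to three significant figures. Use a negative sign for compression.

182 MPa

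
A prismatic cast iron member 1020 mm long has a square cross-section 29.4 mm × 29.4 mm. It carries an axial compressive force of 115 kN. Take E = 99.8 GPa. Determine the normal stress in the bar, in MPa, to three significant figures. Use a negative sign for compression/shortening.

-133 MPa

A = 864.4 mm².
σ = N/A = -115000/864.4 = -133 MPa.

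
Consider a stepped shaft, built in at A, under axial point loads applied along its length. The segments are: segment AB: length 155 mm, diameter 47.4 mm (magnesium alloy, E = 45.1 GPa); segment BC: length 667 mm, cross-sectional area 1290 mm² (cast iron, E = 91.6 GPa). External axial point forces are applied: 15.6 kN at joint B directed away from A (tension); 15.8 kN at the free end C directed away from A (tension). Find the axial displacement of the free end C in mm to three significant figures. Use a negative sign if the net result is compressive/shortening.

Internal axial forces (sectioning from the free end, tension +): N_BC = 15.8 kN, N_AB = 31.4 kN.
A_AB = 1765 mm².
δ_AB = 31400·155/(1765·45100) = 0.06116 mm
δ_BC = 15800·667/(1290·91600) = 0.08919 mm
δ = Σδ_i = 0.1503 mm.

0.150 mm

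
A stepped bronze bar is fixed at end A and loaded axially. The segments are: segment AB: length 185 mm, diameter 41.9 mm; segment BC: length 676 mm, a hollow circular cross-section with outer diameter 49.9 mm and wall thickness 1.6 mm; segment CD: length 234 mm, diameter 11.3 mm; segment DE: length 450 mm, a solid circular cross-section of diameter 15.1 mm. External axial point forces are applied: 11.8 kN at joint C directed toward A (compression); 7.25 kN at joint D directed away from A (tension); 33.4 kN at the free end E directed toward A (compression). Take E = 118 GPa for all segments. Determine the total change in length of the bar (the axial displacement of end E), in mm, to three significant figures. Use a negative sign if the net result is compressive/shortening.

-2.17 mm

Internal axial forces (sectioning from the free end, tension +): N_DE = -33.4 kN, N_CD = -26.15 kN, N_BC = -37.95 kN, N_AB = -37.95 kN.
A_AB = 1379 mm².
A_BC = 242.8 mm².
A_CD = 100.3 mm².
A_DE = 179.1 mm².
δ_AB = -37950·185/(1379·118000) = -0.04315 mm
δ_BC = -37950·676/(242.8·118000) = -0.8955 mm
δ_CD = -26150·234/(100.3·118000) = -0.5171 mm
δ_DE = -33400·450/(179.1·118000) = -0.7113 mm
δ = Σδ_i = -2.167 mm.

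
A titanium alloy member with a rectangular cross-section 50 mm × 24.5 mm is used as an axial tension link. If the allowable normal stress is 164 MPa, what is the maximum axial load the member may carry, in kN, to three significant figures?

201 kN

A = 1225 mm².
P_max = σ_allow · A = 164 · 1225 = 200900 N = 200.9 kN.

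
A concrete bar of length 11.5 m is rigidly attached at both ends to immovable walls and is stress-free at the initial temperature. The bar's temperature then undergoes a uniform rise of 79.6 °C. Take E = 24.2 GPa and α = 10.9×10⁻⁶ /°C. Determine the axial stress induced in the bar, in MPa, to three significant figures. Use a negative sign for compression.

Free thermal expansion αLΔT = 10.9e-6 · 11500 · 79.6 = 9.978 mm.
The walls impose strain ε = −(9.978)/11500 = -8.6764e-04; σ = Eε = 24200 · -8.6764e-04 = -21 MPa.

-21.0 MPa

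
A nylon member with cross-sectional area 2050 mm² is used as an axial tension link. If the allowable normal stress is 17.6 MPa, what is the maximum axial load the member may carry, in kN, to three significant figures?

P_max = σ_allow · A = 17.6 · 2050 = 36080 N = 36.08 kN.

36.1 kN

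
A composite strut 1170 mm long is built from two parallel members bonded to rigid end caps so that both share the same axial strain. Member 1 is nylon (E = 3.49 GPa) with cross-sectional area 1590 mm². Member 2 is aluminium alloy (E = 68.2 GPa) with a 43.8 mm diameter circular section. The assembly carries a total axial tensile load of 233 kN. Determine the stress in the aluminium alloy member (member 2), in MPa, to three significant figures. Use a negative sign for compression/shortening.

147 MPa

A_2 = 1507 mm².
Equal strain + equilibrium ⇒ each member carries load in proportion to AE: A₁E₁ = 5549000 N, A₂E₂ = 102800000 N, ΣAE = 108300000 N.
σ₂ = P·E₂/ΣAE = 233000·68200/108300000 = 146.7 MPa.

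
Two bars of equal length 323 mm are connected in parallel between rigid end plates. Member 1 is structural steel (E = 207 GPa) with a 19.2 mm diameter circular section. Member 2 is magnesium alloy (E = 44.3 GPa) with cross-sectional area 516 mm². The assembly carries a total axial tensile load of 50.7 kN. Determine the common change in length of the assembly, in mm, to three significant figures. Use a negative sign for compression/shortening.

0.198 mm

A_1 = 289.5 mm².
Equal strain + equilibrium ⇒ each member carries load in proportion to AE: A₁E₁ = 59930000 N, A₂E₂ = 22860000 N, ΣAE = 82790000 N.
δ = PL/ΣAE = 50700·323/82790000 = 0.1978 mm.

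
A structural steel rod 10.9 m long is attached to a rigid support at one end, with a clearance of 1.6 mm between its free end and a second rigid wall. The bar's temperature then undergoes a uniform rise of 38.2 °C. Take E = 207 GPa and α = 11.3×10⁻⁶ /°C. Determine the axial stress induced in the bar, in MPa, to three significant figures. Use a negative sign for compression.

-59.0 MPa

Free thermal expansion αLΔT = 11.3e-6 · 10900 · 38.2 = 4.705 mm.
The walls engage after the gap closes; constrained expansion = 4.705 − 1.6 = 3.105 mm.
The walls impose strain ε = −(3.105)/10900 = -2.8487e-04; σ = Eε = 207000 · -2.8487e-04 = -58.97 MPa.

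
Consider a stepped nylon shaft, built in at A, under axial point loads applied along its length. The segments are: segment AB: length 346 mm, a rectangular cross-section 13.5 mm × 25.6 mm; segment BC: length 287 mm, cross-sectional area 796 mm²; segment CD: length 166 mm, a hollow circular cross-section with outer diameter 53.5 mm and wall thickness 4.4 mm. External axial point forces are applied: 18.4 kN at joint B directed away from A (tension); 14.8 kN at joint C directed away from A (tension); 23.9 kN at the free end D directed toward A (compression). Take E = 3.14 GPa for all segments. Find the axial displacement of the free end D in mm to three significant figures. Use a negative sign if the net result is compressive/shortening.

Internal axial forces (sectioning from the free end, tension +): N_CD = -23.9 kN, N_BC = -9.1 kN, N_AB = 9.3 kN.
A_AB = 345.6 mm².
A_CD = 678.7 mm².
δ_AB = 9300·346/(345.6·3140) = 2.965 mm
δ_BC = -9100·287/(796·3140) = -1.045 mm
δ_CD = -23900·166/(678.7·3140) = -1.862 mm
δ = Σδ_i = 0.05867 mm.

0.0587 mm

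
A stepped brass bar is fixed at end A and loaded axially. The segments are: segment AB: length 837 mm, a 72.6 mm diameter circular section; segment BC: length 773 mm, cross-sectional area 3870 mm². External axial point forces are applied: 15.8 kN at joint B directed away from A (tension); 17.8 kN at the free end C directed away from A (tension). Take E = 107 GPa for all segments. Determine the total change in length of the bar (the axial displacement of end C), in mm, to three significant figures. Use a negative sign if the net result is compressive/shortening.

0.0967 mm

Internal axial forces (sectioning from the free end, tension +): N_BC = 17.8 kN, N_AB = 33.6 kN.
A_AB = 4140 mm².
δ_AB = 33600·837/(4140·107000) = 0.06349 mm
δ_BC = 17800·773/(3870·107000) = 0.03323 mm
δ = Σδ_i = 0.09672 mm.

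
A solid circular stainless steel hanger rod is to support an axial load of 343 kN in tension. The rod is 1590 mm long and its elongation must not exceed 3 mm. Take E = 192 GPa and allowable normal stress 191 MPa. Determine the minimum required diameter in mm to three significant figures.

Required area A ≥ P/σ_allow = 343000/191 = 1796 mm².
For a solid circular section, d ≥ √(4A/π) = 47.82 mm.
Elongation limit: A ≥ PL/(Eδ_allow) = 343000·1590/(192000·3) = 946.8 mm² ⇒ d ≥ 34.72 mm.
The stress limit governs.

47.8 mm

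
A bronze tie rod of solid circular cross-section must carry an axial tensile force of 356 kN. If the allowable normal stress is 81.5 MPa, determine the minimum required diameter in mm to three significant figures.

74.6 mm

Required area A ≥ P/σ_allow = 356000/81.5 = 4368 mm².
For a solid circular section, d ≥ √(4A/π) = 74.58 mm.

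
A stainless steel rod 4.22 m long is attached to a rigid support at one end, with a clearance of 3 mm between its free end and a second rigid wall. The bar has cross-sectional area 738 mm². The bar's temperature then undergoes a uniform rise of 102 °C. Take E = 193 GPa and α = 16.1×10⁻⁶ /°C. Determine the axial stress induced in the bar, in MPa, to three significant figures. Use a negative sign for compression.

-180 MPa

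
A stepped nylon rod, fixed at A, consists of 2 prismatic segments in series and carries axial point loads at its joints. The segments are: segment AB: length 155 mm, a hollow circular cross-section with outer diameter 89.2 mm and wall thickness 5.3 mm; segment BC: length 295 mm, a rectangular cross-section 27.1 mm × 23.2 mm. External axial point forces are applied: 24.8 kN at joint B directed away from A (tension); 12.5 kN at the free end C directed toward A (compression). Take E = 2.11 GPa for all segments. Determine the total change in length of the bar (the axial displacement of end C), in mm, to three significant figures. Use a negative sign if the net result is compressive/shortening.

Internal axial forces (sectioning from the free end, tension +): N_BC = -12.5 kN, N_AB = 12.3 kN.
A_AB = 1397 mm².
A_BC = 628.7 mm².
δ_AB = 12300·155/(1397·2110) = 0.6468 mm
δ_BC = -12500·295/(628.7·2110) = -2.78 mm
δ = Σδ_i = -2.133 mm.

-2.13 mm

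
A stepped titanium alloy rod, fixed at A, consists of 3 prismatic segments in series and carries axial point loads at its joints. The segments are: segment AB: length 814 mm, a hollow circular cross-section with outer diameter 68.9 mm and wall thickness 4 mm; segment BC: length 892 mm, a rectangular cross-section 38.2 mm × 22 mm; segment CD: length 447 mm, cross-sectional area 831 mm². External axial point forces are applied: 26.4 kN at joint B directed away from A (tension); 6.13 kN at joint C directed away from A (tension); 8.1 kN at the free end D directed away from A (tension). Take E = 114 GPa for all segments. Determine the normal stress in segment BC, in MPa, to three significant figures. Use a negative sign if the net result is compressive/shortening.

16.9 MPa

Internal axial forces (sectioning from the free end, tension +): N_CD = 8.1 kN, N_BC = 14.23 kN, N_AB = 40.63 kN.
A_BC = 840.4 mm².
σ_BC = N_BC/A_BC = 14230/840.4 = 16.93 MPa.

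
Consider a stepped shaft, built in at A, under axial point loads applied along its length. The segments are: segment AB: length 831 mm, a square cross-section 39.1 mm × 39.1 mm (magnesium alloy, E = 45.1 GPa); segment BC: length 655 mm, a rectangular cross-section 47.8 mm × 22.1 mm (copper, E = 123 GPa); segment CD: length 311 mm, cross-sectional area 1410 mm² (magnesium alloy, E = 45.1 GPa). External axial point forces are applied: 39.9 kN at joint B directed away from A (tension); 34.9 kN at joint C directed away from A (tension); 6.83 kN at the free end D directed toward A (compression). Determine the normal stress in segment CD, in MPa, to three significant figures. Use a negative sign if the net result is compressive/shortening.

-4.84 MPa

Internal axial forces (sectioning from the free end, tension +): N_CD = -6.83 kN, N_BC = 28.07 kN, N_AB = 67.97 kN.
σ_CD = N_CD/A_CD = -6830/1410 = -4.844 MPa.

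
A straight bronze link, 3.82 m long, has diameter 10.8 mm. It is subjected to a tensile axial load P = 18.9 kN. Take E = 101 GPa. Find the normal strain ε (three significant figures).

0.00204

A = 91.61 mm².
σ = N/A = 206.3 MPa; ε = σ/E = 206.3/101000 = 2.043e-03.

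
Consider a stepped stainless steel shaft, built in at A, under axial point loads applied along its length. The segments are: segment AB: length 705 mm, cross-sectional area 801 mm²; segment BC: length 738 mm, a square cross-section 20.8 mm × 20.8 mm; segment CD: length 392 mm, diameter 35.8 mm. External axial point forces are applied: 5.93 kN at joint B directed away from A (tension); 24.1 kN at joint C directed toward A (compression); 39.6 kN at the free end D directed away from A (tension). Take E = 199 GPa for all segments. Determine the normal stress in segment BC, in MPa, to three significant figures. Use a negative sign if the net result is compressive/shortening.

Internal axial forces (sectioning from the free end, tension +): N_CD = 39.6 kN, N_BC = 15.5 kN, N_AB = 21.43 kN.
A_BC = 432.6 mm².
σ_BC = N_BC/A_BC = 15500/432.6 = 35.83 MPa.

35.8 MPa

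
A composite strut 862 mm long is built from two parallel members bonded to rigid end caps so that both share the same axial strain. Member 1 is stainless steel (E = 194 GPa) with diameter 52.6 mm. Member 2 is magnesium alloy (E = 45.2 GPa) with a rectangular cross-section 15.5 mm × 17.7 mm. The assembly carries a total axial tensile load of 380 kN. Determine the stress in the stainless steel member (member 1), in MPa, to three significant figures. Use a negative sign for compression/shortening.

170 MPa

A_1 = 2173 mm².
A_2 = 274.3 mm².
Equal strain + equilibrium ⇒ each member carries load in proportion to AE: A₁E₁ = 421600000 N, A₂E₂ = 12400000 N, ΣAE = 434000000 N.
σ₁ = P·E₁/ΣAE = 380000·194000/434000000 = 169.9 MPa.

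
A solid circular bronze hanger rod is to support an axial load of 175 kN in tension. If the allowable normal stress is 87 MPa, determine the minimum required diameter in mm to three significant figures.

50.6 mm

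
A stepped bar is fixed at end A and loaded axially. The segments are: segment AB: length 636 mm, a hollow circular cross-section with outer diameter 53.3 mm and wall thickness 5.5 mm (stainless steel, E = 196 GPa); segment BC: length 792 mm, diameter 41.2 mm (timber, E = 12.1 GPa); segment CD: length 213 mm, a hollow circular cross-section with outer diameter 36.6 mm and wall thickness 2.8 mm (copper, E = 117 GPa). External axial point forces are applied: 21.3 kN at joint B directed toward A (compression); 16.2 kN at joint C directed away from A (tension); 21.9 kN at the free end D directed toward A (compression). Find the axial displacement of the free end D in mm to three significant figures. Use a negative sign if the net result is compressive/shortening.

Internal axial forces (sectioning from the free end, tension +): N_CD = -21.9 kN, N_BC = -5.7 kN, N_AB = -27 kN.
A_AB = 825.9 mm².
A_BC = 1333 mm².
A_CD = 297.3 mm².
δ_AB = -27000·636/(825.9·196000) = -0.1061 mm
δ_BC = -5700·792/(1333·12100) = -0.2799 mm
δ_CD = -21900·213/(297.3·117000) = -0.1341 mm
δ = Σδ_i = -0.52 mm.

-0.520 mm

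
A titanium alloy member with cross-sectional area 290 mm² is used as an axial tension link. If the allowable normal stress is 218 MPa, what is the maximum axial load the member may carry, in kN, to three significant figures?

P_max = σ_allow · A = 218 · 290 = 63220 N = 63.22 kN.

63.2 kN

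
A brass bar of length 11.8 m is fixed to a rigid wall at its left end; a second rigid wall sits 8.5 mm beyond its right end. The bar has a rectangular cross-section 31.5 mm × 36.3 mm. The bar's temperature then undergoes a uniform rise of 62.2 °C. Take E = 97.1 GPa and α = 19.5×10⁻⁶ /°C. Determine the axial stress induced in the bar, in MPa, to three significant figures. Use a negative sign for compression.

-47.8 MPa

Free thermal expansion αLΔT = 19.5e-6 · 11800 · 62.2 = 14.31 mm.
The walls engage after the gap closes; constrained expansion = 14.31 − 8.5 = 5.812 mm.
The walls impose strain ε = −(5.812)/11800 = -4.9256e-04; σ = Eε = 97100 · -4.9256e-04 = -47.83 MPa.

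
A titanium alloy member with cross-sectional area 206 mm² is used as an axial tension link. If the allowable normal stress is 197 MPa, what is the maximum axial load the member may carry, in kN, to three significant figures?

P_max = σ_allow · A = 197 · 206 = 40580 N = 40.58 kN.

40.6 kN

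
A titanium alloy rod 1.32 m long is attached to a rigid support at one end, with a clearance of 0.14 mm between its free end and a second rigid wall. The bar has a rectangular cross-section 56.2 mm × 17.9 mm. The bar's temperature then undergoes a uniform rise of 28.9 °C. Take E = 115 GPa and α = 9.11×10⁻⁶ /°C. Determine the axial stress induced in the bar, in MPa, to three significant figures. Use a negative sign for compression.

-18.1 MPa

Free thermal expansion αLΔT = 9.11e-6 · 1320 · 28.9 = 0.3475 mm.
The walls engage after the gap closes; constrained expansion = 0.3475 − 0.14 = 0.2075 mm.
The walls impose strain ε = −(0.2075)/1320 = -1.5722e-04; σ = Eε = 115000 · -1.5722e-04 = -18.08 MPa.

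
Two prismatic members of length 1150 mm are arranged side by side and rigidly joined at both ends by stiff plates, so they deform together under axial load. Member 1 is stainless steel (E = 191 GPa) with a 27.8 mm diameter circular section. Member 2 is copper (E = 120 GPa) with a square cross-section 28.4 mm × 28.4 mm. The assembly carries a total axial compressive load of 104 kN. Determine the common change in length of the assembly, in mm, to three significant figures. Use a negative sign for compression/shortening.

-0.562 mm

A_1 = 607 mm².
A_2 = 806.6 mm².
Equal strain + equilibrium ⇒ each member carries load in proportion to AE: A₁E₁ = 115900000 N, A₂E₂ = 96790000 N, ΣAE = 212700000 N.
δ = PL/ΣAE = -104000·1150/212700000 = -0.5622 mm.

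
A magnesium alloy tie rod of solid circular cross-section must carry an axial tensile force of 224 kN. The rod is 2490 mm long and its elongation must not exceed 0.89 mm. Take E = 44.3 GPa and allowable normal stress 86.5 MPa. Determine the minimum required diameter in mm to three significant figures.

134 mm

Required area A ≥ P/σ_allow = 224000/86.5 = 2590 mm².
For a solid circular section, d ≥ √(4A/π) = 57.42 mm.
Elongation limit: A ≥ PL/(Eδ_allow) = 224000·2490/(44300·0.89) = 14150 mm² ⇒ d ≥ 134.2 mm.
The elongation limit governs.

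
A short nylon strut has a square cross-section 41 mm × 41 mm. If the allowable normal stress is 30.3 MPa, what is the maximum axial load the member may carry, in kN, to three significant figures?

A = 1681 mm².
P_max = σ_allow · A = 30.3 · 1681 = 50930 N = 50.93 kN.

50.9 kN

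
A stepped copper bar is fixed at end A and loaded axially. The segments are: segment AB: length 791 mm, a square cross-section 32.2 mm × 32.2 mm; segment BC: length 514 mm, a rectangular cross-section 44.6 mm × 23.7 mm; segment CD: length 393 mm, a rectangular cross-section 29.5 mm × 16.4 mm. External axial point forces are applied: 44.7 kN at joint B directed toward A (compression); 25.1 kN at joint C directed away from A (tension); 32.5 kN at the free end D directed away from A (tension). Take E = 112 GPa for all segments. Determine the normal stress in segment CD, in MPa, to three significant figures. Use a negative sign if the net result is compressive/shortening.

67.2 MPa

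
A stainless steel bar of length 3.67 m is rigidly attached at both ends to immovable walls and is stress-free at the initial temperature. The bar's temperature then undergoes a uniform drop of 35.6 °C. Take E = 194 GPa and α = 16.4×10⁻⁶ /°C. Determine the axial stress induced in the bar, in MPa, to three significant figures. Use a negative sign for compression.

Free thermal expansion αLΔT = 16.4e-6 · 3670 · -35.6 = -2.143 mm.
The walls impose strain ε = −(-2.143)/3670 = 5.8384e-04; σ = Eε = 194000 · 5.8384e-04 = 113.3 MPa.

113 MPa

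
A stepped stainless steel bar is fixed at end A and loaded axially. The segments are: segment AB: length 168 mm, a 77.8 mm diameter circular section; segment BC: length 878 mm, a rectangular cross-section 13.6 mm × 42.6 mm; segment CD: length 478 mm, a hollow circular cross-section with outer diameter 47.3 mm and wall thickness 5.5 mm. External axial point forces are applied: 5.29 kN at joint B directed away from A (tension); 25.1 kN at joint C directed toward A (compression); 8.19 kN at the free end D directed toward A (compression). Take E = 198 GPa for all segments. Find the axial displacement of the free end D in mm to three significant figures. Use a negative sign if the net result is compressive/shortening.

Internal axial forces (sectioning from the free end, tension +): N_CD = -8.19 kN, N_BC = -33.29 kN, N_AB = -28 kN.
A_AB = 4754 mm².
A_BC = 579.4 mm².
A_CD = 722.3 mm².
δ_AB = -28000·168/(4754·198000) = -0.004998 mm
δ_BC = -33290·878/(579.4·198000) = -0.2548 mm
δ_CD = -8190·478/(722.3·198000) = -0.02738 mm
δ = Σδ_i = -0.2872 mm.

-0.287 mm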